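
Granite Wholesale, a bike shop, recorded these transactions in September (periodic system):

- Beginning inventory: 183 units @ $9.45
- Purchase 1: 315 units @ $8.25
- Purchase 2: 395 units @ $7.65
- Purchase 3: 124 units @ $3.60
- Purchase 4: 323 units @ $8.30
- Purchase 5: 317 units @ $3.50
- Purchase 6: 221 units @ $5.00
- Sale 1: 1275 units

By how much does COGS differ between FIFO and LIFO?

$2,377.35

FIFO COGS: 183 @ $9.45 + 315 @ $8.25 + 395 @ $7.65 + 124 @ $3.60 + 258 @ $8.30 = $9,937.65
LIFO COGS: 221 @ $5.00 + 317 @ $3.50 + 323 @ $8.30 + 124 @ $3.60 + 290 @ $7.65 = $7,560.30
Difference = |$9,937.65 − $7,560.30| = $2,377.35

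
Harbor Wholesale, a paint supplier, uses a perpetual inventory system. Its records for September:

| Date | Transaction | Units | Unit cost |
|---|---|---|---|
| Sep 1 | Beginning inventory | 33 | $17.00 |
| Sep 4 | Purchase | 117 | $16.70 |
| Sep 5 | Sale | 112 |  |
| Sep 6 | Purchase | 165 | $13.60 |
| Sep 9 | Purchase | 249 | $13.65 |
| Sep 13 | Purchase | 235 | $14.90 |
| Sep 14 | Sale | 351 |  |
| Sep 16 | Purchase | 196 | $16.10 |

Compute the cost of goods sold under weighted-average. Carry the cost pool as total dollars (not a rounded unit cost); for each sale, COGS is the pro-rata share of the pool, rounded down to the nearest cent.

COGS = $6,875.30

After Sep 1: 33 on hand, pool $561.00 (≈ $17.0000 each)
After Sep 4: 150 on hand, pool $2,514.90 (≈ $16.7660 each)
Sep 5, sell 112: 112/150 × $2,514.90 → $1,877.79
After Sep 6: 203 on hand, pool $2,881.11 (≈ $14.1927 each)
After Sep 9: 452 on hand, pool $6,279.96 (≈ $13.8937 each)
After Sep 13: 687 on hand, pool $9,781.46 (≈ $14.2379 each)
Sep 14, sell 351: 351/687 × $9,781.46 → $4,997.51
After Sep 16: 532 on hand, pool $7,939.55 (≈ $14.9240 each)
Total COGS = $1,877.79 + $4,997.51 = $6,875.30
Ending inventory (cost pool remaining) = $7,939.55
Check: goods available $14,814.85 = COGS $6,875.30 + ending $7,939.55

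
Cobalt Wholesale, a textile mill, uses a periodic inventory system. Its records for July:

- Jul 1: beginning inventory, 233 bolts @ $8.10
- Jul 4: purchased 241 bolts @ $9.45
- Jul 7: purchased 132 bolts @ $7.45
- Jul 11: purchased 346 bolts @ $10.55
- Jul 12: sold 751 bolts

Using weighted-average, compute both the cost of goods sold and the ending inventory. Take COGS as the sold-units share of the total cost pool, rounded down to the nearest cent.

COGS = $6,940.79; ending inventory = $1,857.66

Jul 12, sell 751: 751/952 × $8,798.45 → $6,940.79
Ending inventory (cost pool remaining) = $1,857.66
Check: goods available $8,798.45 = COGS $6,940.79 + ending $1,857.66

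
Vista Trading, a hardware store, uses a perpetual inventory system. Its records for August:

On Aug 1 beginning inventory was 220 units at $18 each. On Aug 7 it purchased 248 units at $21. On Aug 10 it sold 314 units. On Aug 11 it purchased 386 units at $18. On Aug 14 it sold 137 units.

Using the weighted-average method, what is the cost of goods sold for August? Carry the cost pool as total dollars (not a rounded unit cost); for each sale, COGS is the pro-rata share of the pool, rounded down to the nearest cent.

COGS = $8,679.28

After Aug 1: 220 on hand, pool $3,960.00 (≈ $18.0000 each)
After Aug 7: 468 on hand, pool $9,168.00 (≈ $19.5897 each)
Aug 10, sell 314: 314/468 × $9,168.00 → $6,151.17
After Aug 11: 540 on hand, pool $9,964.83 (≈ $18.4534 each)
Aug 14, sell 137: 137/540 × $9,964.83 → $2,528.11
Total COGS = $6,151.17 + $2,528.11 = $8,679.28
Ending inventory (cost pool remaining) = $7,436.72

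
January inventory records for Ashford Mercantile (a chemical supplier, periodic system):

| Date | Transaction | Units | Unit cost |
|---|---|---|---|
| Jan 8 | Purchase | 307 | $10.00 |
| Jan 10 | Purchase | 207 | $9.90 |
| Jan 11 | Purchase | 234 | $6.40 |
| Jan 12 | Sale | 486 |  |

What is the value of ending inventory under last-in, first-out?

Jan 12, 486 sold [LIFO — newest first]: 234 @ $6.40 + 207 @ $9.90 + 45 @ $10.00 = $3,996.90
Ending inventory: 262 @ $10.00 = $2,620.00
Check: goods available $6,616.90 = COGS $3,996.90 + ending $2,620.00

Ending inventory = $2,620.00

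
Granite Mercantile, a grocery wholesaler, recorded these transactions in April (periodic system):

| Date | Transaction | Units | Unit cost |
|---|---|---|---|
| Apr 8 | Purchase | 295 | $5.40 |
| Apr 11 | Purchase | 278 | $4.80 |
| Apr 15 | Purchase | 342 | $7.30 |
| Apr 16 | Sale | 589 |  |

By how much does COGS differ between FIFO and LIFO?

$638.00

FIFO COGS: 295 @ $5.40 + 278 @ $4.80 + 16 @ $7.30 = $3,044.20
LIFO COGS: 342 @ $7.30 + 247 @ $4.80 = $3,682.20
Difference = |$3,044.20 − $3,682.20| = $638.00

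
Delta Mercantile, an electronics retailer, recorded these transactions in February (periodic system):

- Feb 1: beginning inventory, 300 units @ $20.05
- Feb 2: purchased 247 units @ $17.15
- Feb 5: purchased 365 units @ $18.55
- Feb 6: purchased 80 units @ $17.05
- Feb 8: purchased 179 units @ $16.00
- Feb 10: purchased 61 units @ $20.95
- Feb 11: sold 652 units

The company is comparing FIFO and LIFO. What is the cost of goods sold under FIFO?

COGS = $12,198.80

FIFO COGS: 300 @ $20.05 + 247 @ $17.15 + 105 @ $18.55 = $12,198.80
LIFO COGS: 61 @ $20.95 + 179 @ $16.00 + 80 @ $17.05 + 332 @ $18.55 = $11,664.55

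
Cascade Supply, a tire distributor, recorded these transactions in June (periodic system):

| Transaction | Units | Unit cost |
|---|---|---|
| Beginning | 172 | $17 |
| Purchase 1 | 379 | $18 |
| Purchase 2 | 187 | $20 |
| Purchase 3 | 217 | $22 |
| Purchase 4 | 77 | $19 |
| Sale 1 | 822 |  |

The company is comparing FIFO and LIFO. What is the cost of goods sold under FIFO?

FIFO COGS: 172 @ $17 + 379 @ $18 + 187 @ $20 + 84 @ $22 = $15,334
LIFO COGS: 77 @ $19 + 217 @ $22 + 187 @ $20 + 341 @ $18 = $16,115

COGS = $15,334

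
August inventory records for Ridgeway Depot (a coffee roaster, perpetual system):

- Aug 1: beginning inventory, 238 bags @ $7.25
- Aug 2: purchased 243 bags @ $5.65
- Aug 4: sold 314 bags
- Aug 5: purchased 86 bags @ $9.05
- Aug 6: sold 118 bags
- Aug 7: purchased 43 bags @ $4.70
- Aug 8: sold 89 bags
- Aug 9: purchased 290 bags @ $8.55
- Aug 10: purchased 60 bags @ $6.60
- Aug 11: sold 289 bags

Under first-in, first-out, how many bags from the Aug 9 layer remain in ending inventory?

Aug 4, 314 sold [FIFO — oldest first]: 238 @ $7.25 + 76 @ $5.65 = $2,154.90
Aug 6, 118 sold [FIFO — oldest first]: 118 @ $5.65 = $666.70
Aug 8, 89 sold [FIFO — oldest first]: 49 @ $5.65 + 40 @ $9.05 = $638.85
Aug 11, 289 sold [FIFO — oldest first]: 46 @ $9.05 + 43 @ $4.70 + 200 @ $8.55 = $2,328.40
Total COGS = $2,154.90 + $666.70 + $638.85 + $2,328.40 = $5,788.85
Ending inventory: 90 @ $8.55 + 60 @ $6.60 = $1,165.50

90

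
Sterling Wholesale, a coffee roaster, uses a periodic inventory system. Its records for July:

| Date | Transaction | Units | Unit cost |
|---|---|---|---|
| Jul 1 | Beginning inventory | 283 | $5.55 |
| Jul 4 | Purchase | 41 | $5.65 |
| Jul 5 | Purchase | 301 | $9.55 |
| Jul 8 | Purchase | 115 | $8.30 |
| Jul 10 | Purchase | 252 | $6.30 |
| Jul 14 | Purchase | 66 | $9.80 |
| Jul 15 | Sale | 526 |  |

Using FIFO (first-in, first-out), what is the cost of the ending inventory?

Ending inventory = $4,134.35

Jul 15, 526 sold [FIFO — oldest first]: 283 @ $5.55 + 41 @ $5.65 + 202 @ $9.55 = $3,731.40
Ending inventory: 99 @ $9.55 + 115 @ $8.30 + 252 @ $6.30 + 66 @ $9.80 = $4,134.35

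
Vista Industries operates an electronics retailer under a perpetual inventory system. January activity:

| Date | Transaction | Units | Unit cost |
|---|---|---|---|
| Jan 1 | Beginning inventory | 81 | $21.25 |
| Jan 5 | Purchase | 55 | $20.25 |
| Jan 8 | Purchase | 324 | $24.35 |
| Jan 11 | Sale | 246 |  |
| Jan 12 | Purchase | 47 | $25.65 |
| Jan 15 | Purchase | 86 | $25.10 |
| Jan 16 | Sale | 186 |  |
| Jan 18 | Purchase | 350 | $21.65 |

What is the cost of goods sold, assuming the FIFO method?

Jan 11, 246 sold [FIFO — oldest first]: 81 @ $21.25 + 55 @ $20.25 + 110 @ $24.35 = $5,513.50
Jan 16, 186 sold [FIFO — oldest first]: 186 @ $24.35 = $4,529.10
Total COGS = $5,513.50 + $4,529.10 = $10,042.60
Ending inventory: 28 @ $24.35 + 47 @ $25.65 + 86 @ $25.10 + 350 @ $21.65 = $11,623.45

COGS = $10,042.60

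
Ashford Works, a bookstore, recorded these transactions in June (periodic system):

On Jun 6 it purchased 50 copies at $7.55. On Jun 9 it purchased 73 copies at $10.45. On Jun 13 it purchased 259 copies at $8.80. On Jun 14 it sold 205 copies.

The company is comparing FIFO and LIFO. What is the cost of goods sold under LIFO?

FIFO COGS: 50 @ $7.55 + 73 @ $10.45 + 82 @ $8.80 = $1,861.95
LIFO COGS: 205 @ $8.80 = $1,804.00

COGS = $1,804.00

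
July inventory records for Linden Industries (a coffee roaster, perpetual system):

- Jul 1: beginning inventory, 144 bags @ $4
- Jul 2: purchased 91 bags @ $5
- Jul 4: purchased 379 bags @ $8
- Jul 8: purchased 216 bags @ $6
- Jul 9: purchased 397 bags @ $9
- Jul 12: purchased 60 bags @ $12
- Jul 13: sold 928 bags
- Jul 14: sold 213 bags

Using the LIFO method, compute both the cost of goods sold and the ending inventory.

COGS = $9,066; ending inventory = $586

Jul 13, 928 sold [LIFO — newest first]: 60 @ $12 + 397 @ $9 + 216 @ $6 + 255 @ $8 = $7,629
Jul 14, 213 sold [LIFO — newest first]: 124 @ $8 + 89 @ $5 = $1,437
Total COGS = $7,629 + $1,437 = $9,066
Ending inventory: 144 @ $4 + 2 @ $5 = $586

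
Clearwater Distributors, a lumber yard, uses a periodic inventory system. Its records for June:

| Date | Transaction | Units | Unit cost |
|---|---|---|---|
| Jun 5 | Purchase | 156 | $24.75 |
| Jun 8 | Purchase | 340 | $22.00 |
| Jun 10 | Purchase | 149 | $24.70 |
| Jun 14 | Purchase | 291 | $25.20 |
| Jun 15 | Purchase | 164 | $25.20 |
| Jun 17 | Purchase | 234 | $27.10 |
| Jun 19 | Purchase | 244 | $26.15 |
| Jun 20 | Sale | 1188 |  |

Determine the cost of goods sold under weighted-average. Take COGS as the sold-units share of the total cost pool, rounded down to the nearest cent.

Jun 20, sell 1188: 1188/1578 × $39,209.30 → $29,518.78
Ending inventory (cost pool remaining) = $9,690.52
Check: goods available $39,209.30 = COGS $29,518.78 + ending $9,690.52

COGS = $29,518.78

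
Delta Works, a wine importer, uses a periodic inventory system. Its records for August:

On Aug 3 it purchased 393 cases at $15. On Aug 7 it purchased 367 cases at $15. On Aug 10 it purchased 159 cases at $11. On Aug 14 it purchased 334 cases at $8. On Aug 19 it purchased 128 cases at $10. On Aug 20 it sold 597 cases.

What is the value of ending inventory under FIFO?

Ending inventory = $8,146

Aug 20, 597 sold [FIFO — oldest first]: 393 @ $15 + 204 @ $15 = $8,955
Ending inventory: 163 @ $15 + 159 @ $11 + 334 @ $8 + 128 @ $10 = $8,146
Check: goods available $17,101 = COGS $8,955 + ending $8,146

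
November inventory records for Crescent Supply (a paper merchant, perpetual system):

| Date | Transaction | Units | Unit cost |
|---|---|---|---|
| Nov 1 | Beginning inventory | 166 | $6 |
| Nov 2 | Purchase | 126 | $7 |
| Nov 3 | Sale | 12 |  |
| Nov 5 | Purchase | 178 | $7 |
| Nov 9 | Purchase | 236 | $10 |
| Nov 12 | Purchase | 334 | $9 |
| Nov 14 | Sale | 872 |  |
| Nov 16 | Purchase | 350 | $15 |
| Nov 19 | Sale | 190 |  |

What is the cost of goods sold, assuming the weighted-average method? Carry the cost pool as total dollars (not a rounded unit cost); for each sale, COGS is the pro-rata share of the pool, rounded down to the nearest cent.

COGS = $9,664.06

After Nov 1: 166 on hand, pool $996.00 (≈ $6.0000 each)
After Nov 2: 292 on hand, pool $1,878.00 (≈ $6.4315 each)
Nov 3, sell 12: 12/292 × $1,878.00 → $77.17
After Nov 5: 458 on hand, pool $3,046.83 (≈ $6.6525 each)
After Nov 9: 694 on hand, pool $5,406.83 (≈ $7.7908 each)
After Nov 12: 1028 on hand, pool $8,412.83 (≈ $8.1837 each)
Nov 14, sell 872: 872/1028 × $8,412.83 → $7,136.17
After Nov 16: 506 on hand, pool $6,526.66 (≈ $12.8985 each)
Nov 19, sell 190: 190/506 × $6,526.66 → $2,450.72
Total COGS = $77.17 + $7,136.17 + $2,450.72 = $9,664.06
Ending inventory (cost pool remaining) = $4,075.94
Check: goods available $13,740.00 = COGS $9,664.06 + ending $4,075.94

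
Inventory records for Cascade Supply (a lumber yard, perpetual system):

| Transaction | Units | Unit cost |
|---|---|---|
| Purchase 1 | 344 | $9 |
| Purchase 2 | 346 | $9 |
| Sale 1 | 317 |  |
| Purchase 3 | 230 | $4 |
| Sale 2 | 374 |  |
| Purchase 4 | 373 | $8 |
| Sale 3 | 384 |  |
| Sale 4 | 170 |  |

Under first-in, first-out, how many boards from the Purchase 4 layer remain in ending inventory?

Sale 1 (317) [FIFO — oldest first]: 317 @ $9 = $2,853
Sale 2 (374) [FIFO — oldest first]: 27 @ $9 + 346 @ $9 + 1 @ $4 = $3,361
Sale 3 (384) [FIFO — oldest first]: 229 @ $4 + 155 @ $8 = $2,156
Sale 4 (170) [FIFO — oldest first]: 170 @ $8 = $1,360
Total COGS = $2,853 + $3,361 + $2,156 + $1,360 = $9,730
Ending inventory: 48 @ $8 = $384
Check: goods available $10,114 = COGS $9,730 + ending $384

48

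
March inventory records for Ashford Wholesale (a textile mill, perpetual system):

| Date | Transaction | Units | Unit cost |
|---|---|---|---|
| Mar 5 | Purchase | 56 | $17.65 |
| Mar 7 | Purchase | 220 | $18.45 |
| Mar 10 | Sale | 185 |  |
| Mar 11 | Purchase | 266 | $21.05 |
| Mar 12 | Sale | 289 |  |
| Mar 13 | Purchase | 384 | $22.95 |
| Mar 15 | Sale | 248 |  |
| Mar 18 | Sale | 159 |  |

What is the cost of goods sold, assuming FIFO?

Mar 10, 185 sold [FIFO — oldest first]: 56 @ $17.65 + 129 @ $18.45 = $3,368.45
Mar 12, 289 sold [FIFO — oldest first]: 91 @ $18.45 + 198 @ $21.05 = $5,846.85
Mar 15, 248 sold [FIFO — oldest first]: 68 @ $21.05 + 180 @ $22.95 = $5,562.40
Mar 18, 159 sold [FIFO — oldest first]: 159 @ $22.95 = $3,649.05
Total COGS = $3,368.45 + $5,846.85 + $5,562.40 + $3,649.05 = $18,426.75
Ending inventory: 45 @ $22.95 = $1,032.75
Check: goods available $19,459.50 = COGS $18,426.75 + ending $1,032.75

COGS = $18,426.75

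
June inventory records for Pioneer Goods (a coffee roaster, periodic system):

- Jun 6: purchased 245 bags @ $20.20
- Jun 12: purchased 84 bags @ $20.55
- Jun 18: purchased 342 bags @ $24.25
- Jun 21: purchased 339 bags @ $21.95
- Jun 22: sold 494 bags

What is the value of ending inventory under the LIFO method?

Jun 22, 494 sold [LIFO — newest first]: 339 @ $21.95 + 155 @ $24.25 = $11,199.80
Ending inventory: 245 @ $20.20 + 84 @ $20.55 + 187 @ $24.25 = $11,209.95

Ending inventory = $11,209.95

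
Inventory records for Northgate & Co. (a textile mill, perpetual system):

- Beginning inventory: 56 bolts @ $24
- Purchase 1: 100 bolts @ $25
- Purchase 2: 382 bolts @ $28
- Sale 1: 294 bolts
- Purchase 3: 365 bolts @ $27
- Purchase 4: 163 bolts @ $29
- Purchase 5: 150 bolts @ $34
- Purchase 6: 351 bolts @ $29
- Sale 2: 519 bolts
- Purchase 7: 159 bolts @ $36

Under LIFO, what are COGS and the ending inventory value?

COGS = $24,033; ending inventory = $26,092

Sale 1 (294) [LIFO — newest first]: 294 @ $28 = $8,232
Sale 2 (519) [LIFO — newest first]: 351 @ $29 + 150 @ $34 + 18 @ $29 = $15,801
Total COGS = $8,232 + $15,801 = $24,033
Ending inventory: 56 @ $24 + 100 @ $25 + 88 @ $28 + 365 @ $27 + 145 @ $29 + 159 @ $36 = $26,092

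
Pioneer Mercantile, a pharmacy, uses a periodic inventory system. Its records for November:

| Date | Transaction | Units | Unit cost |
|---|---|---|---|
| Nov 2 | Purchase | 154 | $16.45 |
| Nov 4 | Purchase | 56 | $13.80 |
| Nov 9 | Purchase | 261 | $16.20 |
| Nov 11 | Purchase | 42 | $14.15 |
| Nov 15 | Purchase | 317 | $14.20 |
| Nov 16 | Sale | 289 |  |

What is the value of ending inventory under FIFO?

Nov 16, 289 sold [FIFO — oldest first]: 154 @ $16.45 + 56 @ $13.80 + 79 @ $16.20 = $4,585.90
Ending inventory: 182 @ $16.20 + 42 @ $14.15 + 317 @ $14.20 = $8,044.10

Ending inventory = $8,044.10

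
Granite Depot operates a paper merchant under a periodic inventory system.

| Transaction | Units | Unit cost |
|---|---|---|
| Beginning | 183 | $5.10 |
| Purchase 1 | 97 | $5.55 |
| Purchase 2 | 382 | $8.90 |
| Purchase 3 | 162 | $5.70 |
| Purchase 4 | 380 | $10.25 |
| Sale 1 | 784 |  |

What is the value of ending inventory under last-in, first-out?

Sale 1 (784) [LIFO — newest first]: 380 @ $10.25 + 162 @ $5.70 + 242 @ $8.90 = $6,972.20
Ending inventory: 183 @ $5.10 + 97 @ $5.55 + 140 @ $8.90 = $2,717.65

Ending inventory = $2,717.65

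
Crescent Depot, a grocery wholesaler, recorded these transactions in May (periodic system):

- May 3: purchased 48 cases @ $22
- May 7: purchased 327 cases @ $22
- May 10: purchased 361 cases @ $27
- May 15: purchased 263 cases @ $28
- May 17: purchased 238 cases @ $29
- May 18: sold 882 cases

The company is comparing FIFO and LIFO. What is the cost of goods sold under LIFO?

FIFO COGS: 48 @ $22 + 327 @ $22 + 361 @ $27 + 146 @ $28 = $22,085
LIFO COGS: 238 @ $29 + 263 @ $28 + 361 @ $27 + 20 @ $22 = $24,453

COGS = $24,453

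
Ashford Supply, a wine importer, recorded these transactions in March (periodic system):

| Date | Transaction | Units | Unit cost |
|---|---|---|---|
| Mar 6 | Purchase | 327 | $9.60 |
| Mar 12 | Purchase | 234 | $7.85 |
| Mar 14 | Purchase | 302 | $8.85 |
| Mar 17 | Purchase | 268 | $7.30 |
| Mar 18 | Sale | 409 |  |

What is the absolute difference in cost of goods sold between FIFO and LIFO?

FIFO COGS: 327 @ $9.60 + 82 @ $7.85 = $3,782.90
LIFO COGS: 268 @ $7.30 + 141 @ $8.85 = $3,204.25
Difference = |$3,782.90 − $3,204.25| = $578.65

$578.65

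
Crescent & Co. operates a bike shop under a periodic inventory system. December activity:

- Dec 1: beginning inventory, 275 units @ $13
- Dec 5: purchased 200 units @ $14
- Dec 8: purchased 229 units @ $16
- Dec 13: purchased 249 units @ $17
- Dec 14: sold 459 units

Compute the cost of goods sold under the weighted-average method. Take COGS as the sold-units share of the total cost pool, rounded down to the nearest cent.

Dec 14, sell 459: 459/953 × $14,272.00 → $6,873.92
Ending inventory (cost pool remaining) = $7,398.08

COGS = $6,873.92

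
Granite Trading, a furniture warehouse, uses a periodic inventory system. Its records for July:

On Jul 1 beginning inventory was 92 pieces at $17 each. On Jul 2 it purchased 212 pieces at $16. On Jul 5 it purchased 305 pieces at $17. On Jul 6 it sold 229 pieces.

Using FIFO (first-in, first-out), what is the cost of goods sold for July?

Jul 6, 229 sold [FIFO — oldest first]: 92 @ $17 + 137 @ $16 = $3,756
Ending inventory: 75 @ $16 + 305 @ $17 = $6,385

COGS = $3,756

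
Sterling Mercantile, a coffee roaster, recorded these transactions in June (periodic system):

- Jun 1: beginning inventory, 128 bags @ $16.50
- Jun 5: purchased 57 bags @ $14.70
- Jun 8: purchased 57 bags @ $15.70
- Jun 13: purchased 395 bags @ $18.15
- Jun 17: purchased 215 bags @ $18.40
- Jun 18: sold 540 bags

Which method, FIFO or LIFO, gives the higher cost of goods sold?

LIFO

FIFO COGS: 128 @ $16.50 + 57 @ $14.70 + 57 @ $15.70 + 298 @ $18.15 = $9,253.50
LIFO COGS: 215 @ $18.40 + 325 @ $18.15 = $9,854.75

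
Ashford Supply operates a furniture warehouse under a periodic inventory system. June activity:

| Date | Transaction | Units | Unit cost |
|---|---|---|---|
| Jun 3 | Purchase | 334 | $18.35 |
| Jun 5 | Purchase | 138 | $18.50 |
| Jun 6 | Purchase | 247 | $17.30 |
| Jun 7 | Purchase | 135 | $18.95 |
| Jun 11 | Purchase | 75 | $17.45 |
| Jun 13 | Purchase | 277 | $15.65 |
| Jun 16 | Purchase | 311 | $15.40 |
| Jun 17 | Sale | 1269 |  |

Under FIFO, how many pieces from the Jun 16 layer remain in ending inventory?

248

Jun 17, 1269 sold [FIFO — oldest first]: 334 @ $18.35 + 138 @ $18.50 + 247 @ $17.30 + 135 @ $18.95 + 75 @ $17.45 + 277 @ $15.65 + 63 @ $15.40 = $22,127.25
Ending inventory: 248 @ $15.40 = $3,819.20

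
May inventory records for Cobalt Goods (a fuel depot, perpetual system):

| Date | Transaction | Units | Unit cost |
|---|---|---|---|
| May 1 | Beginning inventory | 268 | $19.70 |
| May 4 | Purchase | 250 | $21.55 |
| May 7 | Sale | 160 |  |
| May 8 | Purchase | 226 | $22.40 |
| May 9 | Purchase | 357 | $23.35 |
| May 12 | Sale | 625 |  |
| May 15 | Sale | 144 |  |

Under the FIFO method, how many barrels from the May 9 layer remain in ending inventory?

172

May 7, 160 sold [FIFO — oldest first]: 160 @ $19.70 = $3,152.00
May 12, 625 sold [FIFO — oldest first]: 108 @ $19.70 + 250 @ $21.55 + 226 @ $22.40 + 41 @ $23.35 = $13,534.85
May 15, 144 sold [FIFO — oldest first]: 144 @ $23.35 = $3,362.40
Total COGS = $3,152.00 + $13,534.85 + $3,362.40 = $20,049.25
Ending inventory: 172 @ $23.35 = $4,016.20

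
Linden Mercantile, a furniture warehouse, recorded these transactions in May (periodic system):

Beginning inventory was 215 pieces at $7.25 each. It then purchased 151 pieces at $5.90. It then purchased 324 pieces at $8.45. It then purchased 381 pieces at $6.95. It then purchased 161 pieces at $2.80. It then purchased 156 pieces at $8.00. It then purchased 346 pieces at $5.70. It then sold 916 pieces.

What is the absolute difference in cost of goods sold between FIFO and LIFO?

FIFO COGS: 215 @ $7.25 + 151 @ $5.90 + 324 @ $8.45 + 226 @ $6.95 = $6,758.15
LIFO COGS: 346 @ $5.70 + 156 @ $8.00 + 161 @ $2.80 + 253 @ $6.95 = $5,429.35
Difference = |$6,758.15 − $5,429.35| = $1,328.80

$1,328.80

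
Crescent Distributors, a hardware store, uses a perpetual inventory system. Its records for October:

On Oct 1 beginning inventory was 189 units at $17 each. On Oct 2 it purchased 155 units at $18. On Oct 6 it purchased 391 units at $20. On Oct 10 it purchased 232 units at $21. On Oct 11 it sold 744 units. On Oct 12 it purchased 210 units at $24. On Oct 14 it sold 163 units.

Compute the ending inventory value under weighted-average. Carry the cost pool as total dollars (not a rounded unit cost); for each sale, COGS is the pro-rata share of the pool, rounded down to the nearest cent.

After Oct 1: 189 on hand, pool $3,213.00 (≈ $17.0000 each)
After Oct 2: 344 on hand, pool $6,003.00 (≈ $17.4506 each)
After Oct 6: 735 on hand, pool $13,823.00 (≈ $18.8068 each)
After Oct 10: 967 on hand, pool $18,695.00 (≈ $19.3330 each)
Oct 11, sell 744: 744/967 × $18,695.00 → $14,383.74
After Oct 12: 433 on hand, pool $9,351.26 (≈ $21.5964 each)
Oct 14, sell 163: 163/433 × $9,351.26 → $3,520.22
Total COGS = $14,383.74 + $3,520.22 = $17,903.96
Ending inventory (cost pool remaining) = $5,831.04

Ending inventory = $5,831.04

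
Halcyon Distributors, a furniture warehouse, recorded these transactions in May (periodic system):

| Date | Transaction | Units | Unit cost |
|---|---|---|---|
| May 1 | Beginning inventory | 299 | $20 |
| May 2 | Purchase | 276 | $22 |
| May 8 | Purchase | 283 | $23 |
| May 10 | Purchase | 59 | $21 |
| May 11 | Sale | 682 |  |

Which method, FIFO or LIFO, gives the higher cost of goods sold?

FIFO COGS: 299 @ $20 + 276 @ $22 + 107 @ $23 = $14,513
LIFO COGS: 59 @ $21 + 283 @ $23 + 276 @ $22 + 64 @ $20 = $15,100

LIFO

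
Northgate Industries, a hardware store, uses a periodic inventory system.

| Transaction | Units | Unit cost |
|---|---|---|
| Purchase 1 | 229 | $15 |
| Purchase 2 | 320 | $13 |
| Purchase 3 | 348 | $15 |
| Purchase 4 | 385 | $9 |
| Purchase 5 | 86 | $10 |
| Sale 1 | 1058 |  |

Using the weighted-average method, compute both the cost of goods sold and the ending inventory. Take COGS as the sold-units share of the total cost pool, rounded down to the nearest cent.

Sale 1, sell 1058: 1058/1368 × $17,140.00 → $13,255.93
Ending inventory (cost pool remaining) = $3,884.07

COGS = $13,255.93; ending inventory = $3,884.07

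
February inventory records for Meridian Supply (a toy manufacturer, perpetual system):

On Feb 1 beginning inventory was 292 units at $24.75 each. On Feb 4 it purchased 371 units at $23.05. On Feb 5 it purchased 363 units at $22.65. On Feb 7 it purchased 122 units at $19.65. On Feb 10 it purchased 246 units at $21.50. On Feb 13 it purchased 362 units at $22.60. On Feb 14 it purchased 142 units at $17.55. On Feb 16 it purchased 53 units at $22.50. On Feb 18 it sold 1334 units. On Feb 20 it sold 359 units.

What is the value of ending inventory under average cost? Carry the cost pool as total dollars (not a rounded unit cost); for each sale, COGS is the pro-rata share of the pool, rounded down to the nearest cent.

After Feb 1: 292 on hand, pool $7,227.00 (≈ $24.7500 each)
After Feb 4: 663 on hand, pool $15,778.55 (≈ $23.7987 each)
After Feb 5: 1026 on hand, pool $24,000.50 (≈ $23.3923 each)
After Feb 7: 1148 on hand, pool $26,397.80 (≈ $22.9946 each)
After Feb 10: 1394 on hand, pool $31,686.80 (≈ $22.7308 each)
After Feb 13: 1756 on hand, pool $39,868.00 (≈ $22.7039 each)
After Feb 14: 1898 on hand, pool $42,360.10 (≈ $22.3183 each)
After Feb 16: 1951 on hand, pool $43,552.60 (≈ $22.3232 each)
Feb 18, sell 1334: 1334/1951 × $43,552.60 → $29,779.17
Feb 20, sell 359: 359/617 × $13,773.43 → $8,014.03
Total COGS = $29,779.17 + $8,014.03 = $37,793.20
Ending inventory (cost pool remaining) = $5,759.40
Check: goods available $43,552.60 = COGS $37,793.20 + ending $5,759.40

Ending inventory = $5,759.40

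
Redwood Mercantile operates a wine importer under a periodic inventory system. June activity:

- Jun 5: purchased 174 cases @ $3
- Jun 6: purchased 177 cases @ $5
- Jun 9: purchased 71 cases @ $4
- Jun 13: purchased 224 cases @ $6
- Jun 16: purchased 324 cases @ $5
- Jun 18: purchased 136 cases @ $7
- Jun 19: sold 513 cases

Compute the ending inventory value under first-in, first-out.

Jun 19, 513 sold [FIFO — oldest first]: 174 @ $3 + 177 @ $5 + 71 @ $4 + 91 @ $6 = $2,237
Ending inventory: 133 @ $6 + 324 @ $5 + 136 @ $7 = $3,370

Ending inventory = $3,370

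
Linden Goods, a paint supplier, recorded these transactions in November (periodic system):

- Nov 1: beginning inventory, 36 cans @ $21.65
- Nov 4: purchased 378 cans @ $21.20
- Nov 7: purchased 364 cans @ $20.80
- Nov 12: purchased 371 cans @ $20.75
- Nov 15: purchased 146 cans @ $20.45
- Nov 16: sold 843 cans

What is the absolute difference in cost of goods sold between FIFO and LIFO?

$248.20

FIFO COGS: 36 @ $21.65 + 378 @ $21.20 + 364 @ $20.80 + 65 @ $20.75 = $17,712.95
LIFO COGS: 146 @ $20.45 + 371 @ $20.75 + 326 @ $20.80 = $17,464.75
Difference = |$17,712.95 − $17,464.75| = $248.20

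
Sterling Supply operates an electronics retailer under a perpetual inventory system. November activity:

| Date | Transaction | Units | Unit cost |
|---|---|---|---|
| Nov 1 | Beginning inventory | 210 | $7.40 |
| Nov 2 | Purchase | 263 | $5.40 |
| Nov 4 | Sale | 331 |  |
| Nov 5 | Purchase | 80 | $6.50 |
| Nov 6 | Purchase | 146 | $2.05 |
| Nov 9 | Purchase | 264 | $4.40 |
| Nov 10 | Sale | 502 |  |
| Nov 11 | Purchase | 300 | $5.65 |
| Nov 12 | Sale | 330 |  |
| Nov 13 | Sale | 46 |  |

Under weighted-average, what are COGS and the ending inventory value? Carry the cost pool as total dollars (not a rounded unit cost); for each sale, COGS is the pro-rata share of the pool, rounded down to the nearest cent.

COGS = $6,363.00; ending inventory = $287.10

After Nov 1: 210 on hand, pool $1,554.00 (≈ $7.4000 each)
After Nov 2: 473 on hand, pool $2,974.20 (≈ $6.2879 each)
Nov 4, sell 331: 331/473 × $2,974.20 → $2,081.31
After Nov 5: 222 on hand, pool $1,412.89 (≈ $6.3644 each)
After Nov 6: 368 on hand, pool $1,712.19 (≈ $4.6527 each)
After Nov 9: 632 on hand, pool $2,873.79 (≈ $4.5471 each)
Nov 10, sell 502: 502/632 × $2,873.79 → $2,282.66
After Nov 11: 430 on hand, pool $2,286.13 (≈ $5.3166 each)
Nov 12, sell 330: 330/430 × $2,286.13 → $1,754.47
Nov 13, sell 46: 46/100 × $531.66 → $244.56
Total COGS = $2,081.31 + $2,282.66 + $1,754.47 + $244.56 = $6,363.00
Ending inventory (cost pool remaining) = $287.10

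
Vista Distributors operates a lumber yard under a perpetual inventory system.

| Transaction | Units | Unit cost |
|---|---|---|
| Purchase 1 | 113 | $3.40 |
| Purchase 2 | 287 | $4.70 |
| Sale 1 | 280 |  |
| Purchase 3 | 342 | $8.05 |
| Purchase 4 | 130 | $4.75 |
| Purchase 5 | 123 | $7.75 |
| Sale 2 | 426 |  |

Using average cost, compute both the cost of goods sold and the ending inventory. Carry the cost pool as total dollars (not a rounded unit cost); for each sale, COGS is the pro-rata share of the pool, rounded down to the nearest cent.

After Purchase 1: 113 on hand, pool $384.20 (≈ $3.4000 each)
After Purchase 2: 400 on hand, pool $1,733.10 (≈ $4.3327 each)
Sale 1, sell 280: 280/400 × $1,733.10 → $1,213.17
After Purchase 3: 462 on hand, pool $3,273.03 (≈ $7.0845 each)
After Purchase 4: 592 on hand, pool $3,890.53 (≈ $6.5718 each)
After Purchase 5: 715 on hand, pool $4,843.78 (≈ $6.7745 each)
Sale 2, sell 426: 426/715 × $4,843.78 → $2,885.94
Total COGS = $1,213.17 + $2,885.94 = $4,099.11
Ending inventory (cost pool remaining) = $1,957.84

COGS = $4,099.11; ending inventory = $1,957.84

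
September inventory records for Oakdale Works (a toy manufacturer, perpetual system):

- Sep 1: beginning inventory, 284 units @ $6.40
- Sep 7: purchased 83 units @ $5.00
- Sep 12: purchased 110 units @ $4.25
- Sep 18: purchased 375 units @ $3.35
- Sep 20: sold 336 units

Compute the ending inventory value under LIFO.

Sep 20, 336 sold [LIFO — newest first]: 336 @ $3.35 = $1,125.60
Ending inventory: 284 @ $6.40 + 83 @ $5.00 + 110 @ $4.25 + 39 @ $3.35 = $2,830.75

Ending inventory = $2,830.75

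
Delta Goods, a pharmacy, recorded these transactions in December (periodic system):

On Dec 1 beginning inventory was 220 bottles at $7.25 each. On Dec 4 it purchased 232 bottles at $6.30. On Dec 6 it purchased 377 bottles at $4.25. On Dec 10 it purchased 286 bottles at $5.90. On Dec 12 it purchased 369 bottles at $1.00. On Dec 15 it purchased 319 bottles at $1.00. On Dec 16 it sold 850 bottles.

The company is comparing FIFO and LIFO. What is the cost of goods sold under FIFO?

FIFO COGS: 220 @ $7.25 + 232 @ $6.30 + 377 @ $4.25 + 21 @ $5.90 = $4,782.75
LIFO COGS: 319 @ $1.00 + 369 @ $1.00 + 162 @ $5.90 = $1,643.80

COGS = $4,782.75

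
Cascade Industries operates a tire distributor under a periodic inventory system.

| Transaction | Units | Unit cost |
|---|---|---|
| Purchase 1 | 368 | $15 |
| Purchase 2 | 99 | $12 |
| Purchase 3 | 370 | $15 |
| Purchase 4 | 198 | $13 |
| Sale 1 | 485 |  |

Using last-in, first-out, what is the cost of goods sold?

COGS = $6,879

Sale 1 (485) [LIFO — newest first]: 198 @ $13 + 287 @ $15 = $6,879
Ending inventory: 368 @ $15 + 99 @ $12 + 83 @ $15 = $7,953
Check: goods available $14,832 = COGS $6,879 + ending $7,953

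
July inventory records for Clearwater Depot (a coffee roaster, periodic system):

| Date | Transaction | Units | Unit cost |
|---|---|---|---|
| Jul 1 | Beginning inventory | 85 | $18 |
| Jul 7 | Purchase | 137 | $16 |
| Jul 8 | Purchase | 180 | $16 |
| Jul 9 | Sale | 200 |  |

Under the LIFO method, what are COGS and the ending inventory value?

Jul 9, 200 sold [LIFO — newest first]: 180 @ $16 + 20 @ $16 = $3,200
Ending inventory: 85 @ $18 + 117 @ $16 = $3,402

COGS = $3,200; ending inventory = $3,402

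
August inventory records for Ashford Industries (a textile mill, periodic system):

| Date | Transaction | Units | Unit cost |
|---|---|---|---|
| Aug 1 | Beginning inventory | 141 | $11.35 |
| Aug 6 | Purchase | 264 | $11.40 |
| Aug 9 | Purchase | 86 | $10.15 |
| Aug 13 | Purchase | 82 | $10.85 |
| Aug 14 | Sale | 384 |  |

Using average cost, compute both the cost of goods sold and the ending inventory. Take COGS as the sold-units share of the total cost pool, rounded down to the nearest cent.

COGS = $4,270.60; ending inventory = $2,101.95

Aug 14, sell 384: 384/573 × $6,372.55 → $4,270.60
Ending inventory (cost pool remaining) = $2,101.95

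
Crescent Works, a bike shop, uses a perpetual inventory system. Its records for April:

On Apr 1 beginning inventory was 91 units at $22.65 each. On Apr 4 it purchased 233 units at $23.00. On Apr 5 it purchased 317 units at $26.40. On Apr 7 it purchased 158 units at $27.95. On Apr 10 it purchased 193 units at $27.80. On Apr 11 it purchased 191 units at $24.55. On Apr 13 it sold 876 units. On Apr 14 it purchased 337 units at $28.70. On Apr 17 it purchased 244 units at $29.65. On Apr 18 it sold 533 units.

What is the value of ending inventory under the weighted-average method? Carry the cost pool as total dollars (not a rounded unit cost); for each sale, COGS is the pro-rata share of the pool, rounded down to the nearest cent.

After Apr 1: 91 on hand, pool $2,061.15 (≈ $22.6500 each)
After Apr 4: 324 on hand, pool $7,420.15 (≈ $22.9017 each)
After Apr 5: 641 on hand, pool $15,788.95 (≈ $24.6317 each)
After Apr 7: 799 on hand, pool $20,205.05 (≈ $25.2879 each)
After Apr 10: 992 on hand, pool $25,570.45 (≈ $25.7767 each)
After Apr 11: 1183 on hand, pool $30,259.50 (≈ $25.5786 each)
Apr 13, sell 876: 876/1183 × $30,259.50 → $22,406.86
After Apr 14: 644 on hand, pool $17,524.54 (≈ $27.2120 each)
After Apr 17: 888 on hand, pool $24,759.14 (≈ $27.8819 each)
Apr 18, sell 533: 533/888 × $24,759.14 → $14,861.06
Total COGS = $22,406.86 + $14,861.06 = $37,267.92
Ending inventory (cost pool remaining) = $9,898.08
Check: goods available $47,166.00 = COGS $37,267.92 + ending $9,898.08

Ending inventory = $9,898.08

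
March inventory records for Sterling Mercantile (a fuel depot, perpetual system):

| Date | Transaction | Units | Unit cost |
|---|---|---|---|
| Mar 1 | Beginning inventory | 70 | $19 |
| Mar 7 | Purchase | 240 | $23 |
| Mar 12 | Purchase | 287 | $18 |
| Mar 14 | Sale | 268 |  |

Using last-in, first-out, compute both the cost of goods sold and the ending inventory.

Mar 14, 268 sold [LIFO — newest first]: 268 @ $18 = $4,824
Ending inventory: 70 @ $19 + 240 @ $23 + 19 @ $18 = $7,192
Check: goods available $12,016 = COGS $4,824 + ending $7,192

COGS = $4,824; ending inventory = $7,192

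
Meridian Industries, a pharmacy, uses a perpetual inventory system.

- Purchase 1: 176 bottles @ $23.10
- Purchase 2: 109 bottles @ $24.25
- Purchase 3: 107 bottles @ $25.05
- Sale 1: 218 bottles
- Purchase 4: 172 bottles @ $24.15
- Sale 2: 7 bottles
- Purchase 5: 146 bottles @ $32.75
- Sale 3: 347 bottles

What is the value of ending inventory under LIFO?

Ending inventory = $3,187.80

Sale 1 (218) [LIFO — newest first]: 107 @ $25.05 + 109 @ $24.25 + 2 @ $23.10 = $5,369.80
Sale 2 (7) [LIFO — newest first]: 7 @ $24.15 = $169.05
Sale 3 (347) [LIFO — newest first]: 146 @ $32.75 + 165 @ $24.15 + 36 @ $23.10 = $9,597.85
Total COGS = $5,369.80 + $169.05 + $9,597.85 = $15,136.70
Ending inventory: 138 @ $23.10 = $3,187.80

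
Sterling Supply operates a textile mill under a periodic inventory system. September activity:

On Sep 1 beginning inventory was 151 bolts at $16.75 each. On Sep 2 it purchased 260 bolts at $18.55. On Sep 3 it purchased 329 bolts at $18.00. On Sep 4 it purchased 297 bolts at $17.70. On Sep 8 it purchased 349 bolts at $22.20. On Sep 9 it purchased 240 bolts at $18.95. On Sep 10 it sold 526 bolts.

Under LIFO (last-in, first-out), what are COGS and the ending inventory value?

COGS = $10,897.20; ending inventory = $19,929.75

Sep 10, 526 sold [LIFO — newest first]: 240 @ $18.95 + 286 @ $22.20 = $10,897.20
Ending inventory: 151 @ $16.75 + 260 @ $18.55 + 329 @ $18.00 + 297 @ $17.70 + 63 @ $22.20 = $19,929.75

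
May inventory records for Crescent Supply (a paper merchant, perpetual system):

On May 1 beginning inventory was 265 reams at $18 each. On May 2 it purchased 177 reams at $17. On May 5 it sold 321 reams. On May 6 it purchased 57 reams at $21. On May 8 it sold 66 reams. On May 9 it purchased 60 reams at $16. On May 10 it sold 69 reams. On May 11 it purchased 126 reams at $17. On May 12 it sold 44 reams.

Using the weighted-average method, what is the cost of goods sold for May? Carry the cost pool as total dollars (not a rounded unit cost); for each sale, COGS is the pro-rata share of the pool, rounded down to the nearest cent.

After May 1: 265 on hand, pool $4,770.00 (≈ $18.0000 each)
After May 2: 442 on hand, pool $7,779.00 (≈ $17.5995 each)
May 5, sell 321: 321/442 × $7,779.00 → $5,649.45
After May 6: 178 on hand, pool $3,326.55 (≈ $18.6885 each)
May 8, sell 66: 66/178 × $3,326.55 → $1,233.43
After May 9: 172 on hand, pool $3,053.12 (≈ $17.7507 each)
May 10, sell 69: 69/172 × $3,053.12 → $1,224.79
After May 11: 229 on hand, pool $3,970.33 (≈ $17.3377 each)
May 12, sell 44: 44/229 × $3,970.33 → $762.85
Total COGS = $5,649.45 + $1,233.43 + $1,224.79 + $762.85 = $8,870.52
Ending inventory (cost pool remaining) = $3,207.48
Check: goods available $12,078.00 = COGS $8,870.52 + ending $3,207.48

COGS = $8,870.52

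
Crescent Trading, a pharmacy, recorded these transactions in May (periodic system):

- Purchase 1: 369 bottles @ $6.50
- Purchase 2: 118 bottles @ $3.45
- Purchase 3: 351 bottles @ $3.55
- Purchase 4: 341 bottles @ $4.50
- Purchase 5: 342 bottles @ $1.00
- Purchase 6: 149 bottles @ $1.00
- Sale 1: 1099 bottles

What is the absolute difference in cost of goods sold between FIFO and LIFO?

FIFO COGS: 369 @ $6.50 + 118 @ $3.45 + 351 @ $3.55 + 261 @ $4.50 = $5,226.15
LIFO COGS: 149 @ $1.00 + 342 @ $1.00 + 341 @ $4.50 + 267 @ $3.55 = $2,973.35
Difference = |$5,226.15 − $2,973.35| = $2,252.80

$2,252.80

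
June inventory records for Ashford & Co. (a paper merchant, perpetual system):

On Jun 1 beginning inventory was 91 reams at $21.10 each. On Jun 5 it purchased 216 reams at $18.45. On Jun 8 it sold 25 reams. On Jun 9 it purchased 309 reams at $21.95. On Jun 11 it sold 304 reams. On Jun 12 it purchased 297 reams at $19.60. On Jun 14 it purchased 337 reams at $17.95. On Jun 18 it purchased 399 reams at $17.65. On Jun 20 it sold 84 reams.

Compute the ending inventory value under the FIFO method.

Ending inventory = $23,368.55

Jun 8, 25 sold [FIFO — oldest first]: 25 @ $21.10 = $527.50
Jun 11, 304 sold [FIFO — oldest first]: 66 @ $21.10 + 216 @ $18.45 + 22 @ $21.95 = $5,860.70
Jun 20, 84 sold [FIFO — oldest first]: 84 @ $21.95 = $1,843.80
Total COGS = $527.50 + $5,860.70 + $1,843.80 = $8,232.00
Ending inventory: 203 @ $21.95 + 297 @ $19.60 + 337 @ $17.95 + 399 @ $17.65 = $23,368.55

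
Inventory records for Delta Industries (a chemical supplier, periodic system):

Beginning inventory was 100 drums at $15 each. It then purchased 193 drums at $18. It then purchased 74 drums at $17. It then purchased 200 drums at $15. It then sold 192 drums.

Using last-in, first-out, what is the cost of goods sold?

Sale 1 (192) [LIFO — newest first]: 192 @ $15 = $2,880
Ending inventory: 100 @ $15 + 193 @ $18 + 74 @ $17 + 8 @ $15 = $6,352

COGS = $2,880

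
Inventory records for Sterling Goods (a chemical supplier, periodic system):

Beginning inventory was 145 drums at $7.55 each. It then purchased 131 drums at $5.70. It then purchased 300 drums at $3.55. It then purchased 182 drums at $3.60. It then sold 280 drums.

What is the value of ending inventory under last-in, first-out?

Sale 1 (280) [LIFO — newest first]: 182 @ $3.60 + 98 @ $3.55 = $1,003.10
Ending inventory: 145 @ $7.55 + 131 @ $5.70 + 202 @ $3.55 = $2,558.55
Check: goods available $3,561.65 = COGS $1,003.10 + ending $2,558.55

Ending inventory = $2,558.55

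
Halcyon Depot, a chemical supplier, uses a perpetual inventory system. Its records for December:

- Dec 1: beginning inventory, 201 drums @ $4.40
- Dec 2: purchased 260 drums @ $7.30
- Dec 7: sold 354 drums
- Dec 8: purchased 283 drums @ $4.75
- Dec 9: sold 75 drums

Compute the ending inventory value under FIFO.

Dec 7, 354 sold [FIFO — oldest first]: 201 @ $4.40 + 153 @ $7.30 = $2,001.30
Dec 9, 75 sold [FIFO — oldest first]: 75 @ $7.30 = $547.50
Total COGS = $2,001.30 + $547.50 = $2,548.80
Ending inventory: 32 @ $7.30 + 283 @ $4.75 = $1,577.85

Ending inventory = $1,577.85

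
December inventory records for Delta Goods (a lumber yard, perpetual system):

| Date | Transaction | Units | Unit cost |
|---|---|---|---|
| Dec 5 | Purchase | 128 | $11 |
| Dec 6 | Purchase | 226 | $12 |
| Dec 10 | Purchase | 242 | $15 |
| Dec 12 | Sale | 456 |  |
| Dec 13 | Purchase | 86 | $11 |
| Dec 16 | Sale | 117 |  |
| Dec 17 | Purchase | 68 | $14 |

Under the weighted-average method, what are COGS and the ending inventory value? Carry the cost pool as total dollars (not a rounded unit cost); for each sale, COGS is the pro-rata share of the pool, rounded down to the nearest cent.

After Dec 5: 128 on hand, pool $1,408.00 (≈ $11.0000 each)
After Dec 6: 354 on hand, pool $4,120.00 (≈ $11.6384 each)
After Dec 10: 596 on hand, pool $7,750.00 (≈ $13.0034 each)
Dec 12, sell 456: 456/596 × $7,750.00 → $5,929.53
After Dec 13: 226 on hand, pool $2,766.47 (≈ $12.2410 each)
Dec 16, sell 117: 117/226 × $2,766.47 → $1,432.19
After Dec 17: 177 on hand, pool $2,286.28 (≈ $12.9168 each)
Total COGS = $5,929.53 + $1,432.19 = $7,361.72
Ending inventory (cost pool remaining) = $2,286.28

COGS = $7,361.72; ending inventory = $2,286.28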